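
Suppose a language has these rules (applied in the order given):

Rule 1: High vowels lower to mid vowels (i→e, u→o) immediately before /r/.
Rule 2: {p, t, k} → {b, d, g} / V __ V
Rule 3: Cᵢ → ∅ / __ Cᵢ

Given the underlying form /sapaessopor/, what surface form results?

sabaesobor

Rule 1 (pre-rhotic lowering): no segment meets the environment; /sapaessopor/ is unchanged.
Rule 2 (intervocalic voicing): /p/ is a voiceless stop between vowels /a/ and /a/, so it voices to [b]. /p/ is a voiceless stop between vowels /o/ and /o/, so it voices to [b]. /sapaessopor/ → sabaessobor.
Rule 3 (degemination): /ss/ is a geminate; the first /s/ deletes. /sabaessobor/ → sabaesobor.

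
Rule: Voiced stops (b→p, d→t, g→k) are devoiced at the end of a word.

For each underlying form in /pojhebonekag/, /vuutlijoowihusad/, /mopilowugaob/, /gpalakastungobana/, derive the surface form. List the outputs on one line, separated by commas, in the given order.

/pojhebonekag/: /g/ is a voiced stop in word-final position, so it devoices to [k]. → [pojhebonekak].
/vuutlijoowihusad/: /d/ is a voiced stop in word-final position, so it devoices to [t]. → [vuutlijoowihusat].
/mopilowugaob/: /b/ is a voiced stop in word-final position, so it devoices to [p]. → [mopilowugaop].
/gpalakastungobana/: the rule's environment is not met; surfaces unchanged as [gpalakastungobana].

pojhebonekak, vuutlijoowihusat, mopilowugaop, gpalakastungobana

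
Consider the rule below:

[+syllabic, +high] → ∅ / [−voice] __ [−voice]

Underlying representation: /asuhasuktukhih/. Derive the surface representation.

ashasktkhh

/u/ is a high vowel flanked by voiceless consonants /s/ and /h/, so it deletes.
/u/ is a high vowel flanked by voiceless consonants /s/ and /k/, so it deletes.
/u/ is a high vowel flanked by voiceless consonants /t/ and /k/, so it deletes.
/i/ is a high vowel flanked by voiceless consonants /h/ and /h/, so it deletes.
Surface form: [ashasktkhh].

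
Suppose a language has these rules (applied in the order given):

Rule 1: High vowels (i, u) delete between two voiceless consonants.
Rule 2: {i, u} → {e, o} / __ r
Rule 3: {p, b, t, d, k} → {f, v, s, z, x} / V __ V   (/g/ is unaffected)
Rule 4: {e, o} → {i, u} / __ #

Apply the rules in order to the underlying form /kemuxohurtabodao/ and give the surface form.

Rule 1 (high vowel syncope): no segment meets the environment; /kemuxohurtabodao/ is unchanged.
Rule 2 (pre-rhotic lowering): /u/ is a high vowel immediately before /r/, so it lowers to [o]. /kemuxohurtabodao/ → kemuxohortabodao.
Rule 3 (intervocalic spirantization): /b/ is a stop between vowels /a/ and /o/, so it spirantizes to the fricative [v]. /d/ is a stop between vowels /o/ and /a/, so it spirantizes to the fricative [z]. /kemuxohortabodao/ → kemuxohortavozao.
Rule 4 (final vowel raising): /o/ is a mid vowel in word-final position, so it raises to [u]. /kemuxohortavozao/ → kemuxohortavozau.

kemuxohortavozau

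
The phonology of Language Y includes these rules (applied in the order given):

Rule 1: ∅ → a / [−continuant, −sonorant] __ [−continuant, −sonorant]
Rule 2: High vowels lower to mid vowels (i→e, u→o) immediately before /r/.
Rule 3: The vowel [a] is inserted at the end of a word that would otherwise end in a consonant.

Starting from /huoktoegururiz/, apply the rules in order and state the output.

huokatoegororiza

Rule 1 (stop-cluster a-epenthesis): /k/ and /t/ form a stop–stop cluster, so [a] is inserted between them. /huoktoegururiz/ → huokatoegururiz.
Rule 2 (pre-rhotic lowering): /u/ is a high vowel immediately before /r/, so it lowers to [o]. /u/ is a high vowel immediately before /r/, so it lowers to [o]. /huokatoegururiz/ → huokatoegororiz.
Rule 3 (final a-epenthesis): the form ends in the consonant /z/, so [a] is inserted word-finally. /huokatoegororiz/ → huokatoegororiza.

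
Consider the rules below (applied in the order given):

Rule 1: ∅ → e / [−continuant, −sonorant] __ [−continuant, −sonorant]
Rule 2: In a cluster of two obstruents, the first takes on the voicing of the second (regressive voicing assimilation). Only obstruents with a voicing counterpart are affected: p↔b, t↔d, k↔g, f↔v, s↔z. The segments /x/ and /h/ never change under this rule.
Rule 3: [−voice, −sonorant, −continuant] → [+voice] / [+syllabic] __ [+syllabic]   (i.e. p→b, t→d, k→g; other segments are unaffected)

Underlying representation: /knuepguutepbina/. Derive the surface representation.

knuebeguudebebina

Rule 1 (stop-cluster e-epenthesis): /p/ and /g/ form a stop–stop cluster, so [e] is inserted between them. /p/ and /b/ form a stop–stop cluster, so [e] is inserted between them. /knuepguutepbina/ → knuepeguutepebina.
Rule 2 (regressive voicing assimilation): no segment meets the environment; /knuepeguutepebina/ is unchanged.
Rule 3 (intervocalic voicing): /p/ is a voiceless stop between vowels /e/ and /e/, so it voices to [b]. /t/ is a voiceless stop between vowels /u/ and /e/, so it voices to [d]. /p/ is a voiceless stop between vowels /e/ and /e/, so it voices to [b]. /knuepeguutepebina/ → knuebeguudebebina.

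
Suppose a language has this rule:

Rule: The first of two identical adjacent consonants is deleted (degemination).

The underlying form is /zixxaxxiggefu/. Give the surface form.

zixaxigefu

/xx/ is a geminate; the first /x/ deletes.
/xx/ is a geminate; the first /x/ deletes.
/gg/ is a geminate; the first /g/ deletes.
The other instances of /z/, /x/, /g/, /f/ do not occur in the required environment and remain unchanged.
Surface form: [zixaxigefu].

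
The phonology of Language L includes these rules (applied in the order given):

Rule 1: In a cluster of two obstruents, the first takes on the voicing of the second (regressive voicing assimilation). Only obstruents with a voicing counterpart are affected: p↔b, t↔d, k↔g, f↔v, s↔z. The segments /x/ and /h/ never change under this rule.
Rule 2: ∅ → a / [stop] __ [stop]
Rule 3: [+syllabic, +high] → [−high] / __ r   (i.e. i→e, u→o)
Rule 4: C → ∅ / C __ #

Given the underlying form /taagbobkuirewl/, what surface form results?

Rule 1 (regressive voicing assimilation): /b/ precedes the voiceless obstruent /k/, so it devoices to [p] by assimilation. /taagbobkuirewl/ → taagbopkuirewl.
Rule 2 (stop-cluster a-epenthesis): /g/ and /b/ form a stop–stop cluster, so [a] is inserted between them. /p/ and /k/ form a stop–stop cluster, so [a] is inserted between them. /taagbopkuirewl/ → taagabopakuirewl.
Rule 3 (pre-rhotic lowering): /i/ is a high vowel immediately before /r/, so it lowers to [e]. /taagabopakuirewl/ → taagabopakuerewl.
Rule 4 (final cluster simplification): /l/ is the second consonant of a word-final cluster /wl/, so it deletes. /taagabopakuerewl/ → taagabopakuerew.

taagabopakuerew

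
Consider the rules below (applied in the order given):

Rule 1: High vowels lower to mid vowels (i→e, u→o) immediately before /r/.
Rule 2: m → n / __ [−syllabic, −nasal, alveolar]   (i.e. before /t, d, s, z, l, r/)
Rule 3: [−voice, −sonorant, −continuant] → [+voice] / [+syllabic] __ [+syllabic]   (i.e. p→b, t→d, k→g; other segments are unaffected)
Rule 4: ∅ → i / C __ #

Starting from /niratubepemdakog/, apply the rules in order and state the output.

Rule 1 (pre-rhotic lowering): /i/ is a high vowel immediately before /r/, so it lowers to [e]. /niratubepemdakog/ → neratubepemdakog.
Rule 2 (nasal place assimilation): /m/ precedes the alveolar consonant /d/, so it assimilates in place to [n]. /neratubepemdakog/ → neratubependakog.
Rule 3 (intervocalic voicing): /t/ is a voiceless stop between vowels /a/ and /u/, so it voices to [d]. /p/ is a voiceless stop between vowels /e/ and /e/, so it voices to [b]. /k/ is a voiceless stop between vowels /a/ and /o/, so it voices to [g]. /neratubependakog/ → neradubebendagog.
Rule 4 (final i-epenthesis): the form ends in the consonant /g/, so [i] is inserted word-finally. /neradubebendagog/ → neradubebendagogi.

neradubebendagogi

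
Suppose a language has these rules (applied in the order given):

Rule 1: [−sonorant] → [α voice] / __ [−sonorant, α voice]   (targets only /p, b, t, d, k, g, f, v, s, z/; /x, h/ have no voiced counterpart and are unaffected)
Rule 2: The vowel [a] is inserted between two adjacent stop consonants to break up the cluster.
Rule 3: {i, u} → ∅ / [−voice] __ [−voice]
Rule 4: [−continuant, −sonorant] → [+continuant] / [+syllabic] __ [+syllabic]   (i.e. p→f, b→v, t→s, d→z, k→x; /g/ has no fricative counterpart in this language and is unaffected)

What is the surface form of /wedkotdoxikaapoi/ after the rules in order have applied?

wesaxozazoxkaafoi

Rule 1 (regressive voicing assimilation): /d/ precedes the voiceless obstruent /k/, so it devoices to [t] by assimilation. /t/ precedes the voiced obstruent /d/, so it voices to [d] by assimilation. /wedkotdoxikaapoi/ → wetkoddoxikaapoi.
Rule 2 (stop-cluster a-epenthesis): /t/ and /k/ form a stop–stop cluster, so [a] is inserted between them. /d/ and /d/ form a stop–stop cluster, so [a] is inserted between them. /wetkoddoxikaapoi/ → wetakodadoxikaapoi.
Rule 3 (high vowel syncope): /i/ is a high vowel flanked by voiceless consonants /x/ and /k/, so it deletes. /wetakodadoxikaapoi/ → wetakodadoxkaapoi.
Rule 4 (intervocalic spirantization): /t/ is a stop between vowels /e/ and /a/, so it spirantizes to the fricative [s]. /k/ is a stop between vowels /a/ and /o/, so it spirantizes to the fricative [x]. /d/ is a stop between vowels /o/ and /a/, so it spirantizes to the fricative [z]. /d/ is a stop between vowels /a/ and /o/, so it spirantizes to the fricative [z]. /p/ is a stop between vowels /a/ and /o/, so it spirantizes to the fricative [f]. /wetakodadoxkaapoi/ → wesaxozazoxkaafoi.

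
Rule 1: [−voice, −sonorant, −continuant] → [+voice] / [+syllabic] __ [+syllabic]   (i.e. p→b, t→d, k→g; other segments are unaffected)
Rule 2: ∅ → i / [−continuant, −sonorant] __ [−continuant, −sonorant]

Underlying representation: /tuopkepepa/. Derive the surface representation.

Rule 1 (intervocalic voicing): /p/ is a voiceless stop between vowels /e/ and /e/, so it voices to [b]. /p/ is a voiceless stop between vowels /e/ and /a/, so it voices to [b]. /tuopkepepa/ → tuopkebeba.
Rule 2 (stop-cluster i-epenthesis): /p/ and /k/ form a stop–stop cluster, so [i] is inserted between them. /tuopkebeba/ → tuopikebeba.

tuopikebeba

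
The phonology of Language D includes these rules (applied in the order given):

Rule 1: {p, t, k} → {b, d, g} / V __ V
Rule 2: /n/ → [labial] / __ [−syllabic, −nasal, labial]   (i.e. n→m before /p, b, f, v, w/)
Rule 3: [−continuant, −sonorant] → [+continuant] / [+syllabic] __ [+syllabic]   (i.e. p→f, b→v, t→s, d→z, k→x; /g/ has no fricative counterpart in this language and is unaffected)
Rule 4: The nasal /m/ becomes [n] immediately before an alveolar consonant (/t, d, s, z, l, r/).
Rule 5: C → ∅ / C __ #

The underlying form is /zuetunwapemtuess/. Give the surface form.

Rule 1 (intervocalic voicing): /t/ is a voiceless stop between vowels /e/ and /u/, so it voices to [d]. /p/ is a voiceless stop between vowels /a/ and /e/, so it voices to [b]. /zuetunwapemtuess/ → zuedunwabemtuess.
Rule 2 (nasal place assimilation): /n/ precedes the labial consonant /w/, so it assimilates in place to [m]. /zuedunwabemtuess/ → zuedumwabemtuess.
Rule 3 (intervocalic spirantization): /d/ is a stop between vowels /e/ and /u/, so it spirantizes to the fricative [z]. /b/ is a stop between vowels /a/ and /e/, so it spirantizes to the fricative [v]. /zuedumwabemtuess/ → zuezumwavemtuess.
Rule 4 (nasal place assimilation): /m/ precedes the alveolar consonant /t/, so it assimilates in place to [n]. /zuezumwavemtuess/ → zuezumwaventuess.
Rule 5 (final cluster simplification): /s/ is the second consonant of a word-final cluster /ss/, so it deletes. /zuezumwaventuess/ → zuezumwaventues.

zuezumwaventues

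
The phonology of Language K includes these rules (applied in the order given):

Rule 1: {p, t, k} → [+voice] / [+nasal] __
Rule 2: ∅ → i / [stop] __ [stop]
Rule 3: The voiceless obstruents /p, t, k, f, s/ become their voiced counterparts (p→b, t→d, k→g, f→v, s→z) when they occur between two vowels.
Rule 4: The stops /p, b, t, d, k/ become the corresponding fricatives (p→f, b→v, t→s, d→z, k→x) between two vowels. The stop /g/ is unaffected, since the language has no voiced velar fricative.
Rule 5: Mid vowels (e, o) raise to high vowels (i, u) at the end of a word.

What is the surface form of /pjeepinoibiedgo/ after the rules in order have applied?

Rule 1 (post-nasal voicing): no segment meets the environment; /pjeepinoibiedgo/ is unchanged.
Rule 2 (stop-cluster i-epenthesis): /d/ and /g/ form a stop–stop cluster, so [i] is inserted between them. /pjeepinoibiedgo/ → pjeepinoibiedigo.
Rule 3 (intervocalic voicing): /p/ is a voiceless obstruent between vowels /e/ and /i/, so it voices to [b]. /pjeepinoibiedigo/ → pjeebinoibiedigo.
Rule 4 (intervocalic spirantization): /b/ is a stop between vowels /e/ and /i/, so it spirantizes to the fricative [v]. /b/ is a stop between vowels /i/ and /i/, so it spirantizes to the fricative [v]. /d/ is a stop between vowels /e/ and /i/, so it spirantizes to the fricative [z]. /pjeebinoibiedigo/ → pjeevinoiviezigo.
Rule 5 (final vowel raising): /o/ is a mid vowel in word-final position, so it raises to [u]. /pjeevinoiviezigo/ → pjeevinoiviezigu.

pjeevinoiviezigu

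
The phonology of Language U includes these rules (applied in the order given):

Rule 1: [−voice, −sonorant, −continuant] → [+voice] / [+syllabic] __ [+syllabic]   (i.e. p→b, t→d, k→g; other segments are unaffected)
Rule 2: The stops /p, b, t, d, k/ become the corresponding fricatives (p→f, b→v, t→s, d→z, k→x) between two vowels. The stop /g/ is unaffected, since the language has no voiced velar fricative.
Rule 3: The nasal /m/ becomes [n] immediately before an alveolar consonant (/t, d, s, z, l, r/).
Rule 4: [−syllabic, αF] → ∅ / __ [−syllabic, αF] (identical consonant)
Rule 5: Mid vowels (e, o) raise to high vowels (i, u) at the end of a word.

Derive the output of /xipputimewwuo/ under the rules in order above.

xipuzimewuu

Rule 1 (intervocalic voicing): /t/ is a voiceless stop between vowels /u/ and /i/, so it voices to [d]. /xipputimewwuo/ → xippudimewwuo.
Rule 2 (intervocalic spirantization): /d/ is a stop between vowels /u/ and /i/, so it spirantizes to the fricative [z]. /xippudimewwuo/ → xippuzimewwuo.
Rule 3 (nasal place assimilation): no segment meets the environment; /xippuzimewwuo/ is unchanged.
Rule 4 (degemination): /pp/ is a geminate; the first /p/ deletes. /ww/ is a geminate; the first /w/ deletes. /xippuzimewwuo/ → xipuzimewuo.
Rule 5 (final vowel raising): /o/ is a mid vowel in word-final position, so it raises to [u]. /xipuzimewuo/ → xipuzimewuu.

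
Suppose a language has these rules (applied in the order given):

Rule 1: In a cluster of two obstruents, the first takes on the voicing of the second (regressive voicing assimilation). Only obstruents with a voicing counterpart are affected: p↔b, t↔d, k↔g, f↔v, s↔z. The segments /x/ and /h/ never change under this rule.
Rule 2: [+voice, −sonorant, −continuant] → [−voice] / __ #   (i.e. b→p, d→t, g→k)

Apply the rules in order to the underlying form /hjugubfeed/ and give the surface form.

Rule 1 (regressive voicing assimilation): /b/ precedes the voiceless obstruent /f/, so it devoices to [p] by assimilation. /hjugubfeed/ → hjugupfeed.
Rule 2 (final devoicing): /d/ is a voiced stop in word-final position, so it devoices to [t]. /hjugupfeed/ → hjugupfeet.

hjugupfeet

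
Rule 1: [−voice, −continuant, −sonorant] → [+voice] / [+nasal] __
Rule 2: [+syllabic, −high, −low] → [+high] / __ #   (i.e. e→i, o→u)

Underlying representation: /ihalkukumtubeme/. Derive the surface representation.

ihalkukumdubemi

Rule 1 (post-nasal voicing): /t/ is a voiceless stop immediately after the nasal /m/, so it voices to [d]. /ihalkukumtubeme/ → ihalkukumdubeme.
Rule 2 (final vowel raising): /e/ is a mid vowel in word-final position, so it raises to [i]. /ihalkukumdubeme/ → ihalkukumdubemi.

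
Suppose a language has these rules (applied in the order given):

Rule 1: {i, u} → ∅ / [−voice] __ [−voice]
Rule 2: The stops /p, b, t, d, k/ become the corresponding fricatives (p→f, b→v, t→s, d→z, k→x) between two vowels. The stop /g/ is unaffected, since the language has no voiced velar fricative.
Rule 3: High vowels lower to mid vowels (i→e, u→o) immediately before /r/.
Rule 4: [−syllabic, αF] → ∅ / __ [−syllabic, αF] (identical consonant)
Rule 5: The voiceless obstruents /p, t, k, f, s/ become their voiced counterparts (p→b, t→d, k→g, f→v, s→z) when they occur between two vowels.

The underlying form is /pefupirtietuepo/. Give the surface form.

pefpertiezuevo

Rule 1 (high vowel syncope): /u/ is a high vowel flanked by voiceless consonants /f/ and /p/, so it deletes. /pefupirtietuepo/ → pefpirtietuepo.
Rule 2 (intervocalic spirantization): /t/ is a stop between vowels /e/ and /u/, so it spirantizes to the fricative [s]. /p/ is a stop between vowels /e/ and /o/, so it spirantizes to the fricative [f]. /pefpirtietuepo/ → pefpirtiesuefo.
Rule 3 (pre-rhotic lowering): /i/ is a high vowel immediately before /r/, so it lowers to [e]. /pefpirtiesuefo/ → pefpertiesuefo.
Rule 4 (degemination): no segment meets the environment; /pefpertiesuefo/ is unchanged.
Rule 5 (intervocalic voicing): /s/ is a voiceless obstruent between vowels /e/ and /u/, so it voices to [z]. /f/ is a voiceless obstruent between vowels /e/ and /o/, so it voices to [v]. /pefpertiesuefo/ → pefpertiezuevo.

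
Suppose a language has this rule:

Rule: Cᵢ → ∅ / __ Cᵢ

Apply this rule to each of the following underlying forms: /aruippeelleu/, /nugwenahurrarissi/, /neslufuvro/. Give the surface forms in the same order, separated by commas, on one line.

/aruippeelleu/: /pp/ is a geminate; the first /p/ deletes. /ll/ is a geminate; the first /l/ deletes. → [aruipeeleu].
/nugwenahurrarissi/: /rr/ is a geminate; the first /r/ deletes. /ss/ is a geminate; the first /s/ deletes. → [nugwenahurarisi].
/neslufuvro/: the rule's environment is not met; surfaces unchanged as [neslufuvro].

aruipeeleu, nugwenahurarisi, neslufuvro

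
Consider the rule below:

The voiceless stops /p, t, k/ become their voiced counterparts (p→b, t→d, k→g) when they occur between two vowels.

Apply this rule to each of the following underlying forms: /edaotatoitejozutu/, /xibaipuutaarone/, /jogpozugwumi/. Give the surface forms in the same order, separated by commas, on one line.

edaodadoidejozudu, xibaibuudaarone, jogpozugwumi

/edaotatoitejozutu/: /t/ is a voiceless stop between vowels /o/ and /a/, so it voices to [d]. /t/ is a voiceless stop between vowels /a/ and /o/, so it voices to [d]. /t/ is a voiceless stop between vowels /i/ and /e/, so it voices to [d]. /t/ is a voiceless stop between vowels /u/ and /u/, so it voices to [d]. → [edaodadoidejozudu].
/xibaipuutaarone/: /p/ is a voiceless stop between vowels /i/ and /u/, so it voices to [b]. /t/ is a voiceless stop between vowels /u/ and /a/, so it voices to [d]. → [xibaibuudaarone].
/jogpozugwumi/: the rule's environment is not met; surfaces unchanged as [jogpozugwumi].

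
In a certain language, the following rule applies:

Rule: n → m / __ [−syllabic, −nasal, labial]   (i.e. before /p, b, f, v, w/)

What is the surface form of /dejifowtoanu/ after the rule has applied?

dejifowtoanu

No segment of /dejifowtoanu/ meets the structural description of the rule, so the form surfaces unchanged.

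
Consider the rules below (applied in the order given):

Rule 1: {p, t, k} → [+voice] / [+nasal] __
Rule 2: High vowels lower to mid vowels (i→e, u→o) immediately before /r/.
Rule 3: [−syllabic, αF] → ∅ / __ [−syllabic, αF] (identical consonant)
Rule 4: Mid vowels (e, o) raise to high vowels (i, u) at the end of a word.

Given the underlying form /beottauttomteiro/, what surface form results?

beotautomdeeru

Rule 1 (post-nasal voicing): /t/ is a voiceless stop immediately after the nasal /m/, so it voices to [d]. /beottauttomteiro/ → beottauttomdeiro.
Rule 2 (pre-rhotic lowering): /i/ is a high vowel immediately before /r/, so it lowers to [e]. /beottauttomdeiro/ → beottauttomdeero.
Rule 3 (degemination): /tt/ is a geminate; the first /t/ deletes. /tt/ is a geminate; the first /t/ deletes. /beottauttomdeero/ → beotautomdeero.
Rule 4 (final vowel raising): /o/ is a mid vowel in word-final position, so it raises to [u]. /beotautomdeero/ → beotautomdeeru.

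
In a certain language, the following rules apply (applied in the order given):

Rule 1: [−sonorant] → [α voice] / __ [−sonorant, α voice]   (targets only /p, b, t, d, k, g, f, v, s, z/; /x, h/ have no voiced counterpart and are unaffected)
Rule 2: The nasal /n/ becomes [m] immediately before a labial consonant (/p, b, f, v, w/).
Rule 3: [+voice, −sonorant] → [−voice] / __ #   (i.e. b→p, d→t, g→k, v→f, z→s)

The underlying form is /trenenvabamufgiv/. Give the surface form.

trenemvabamuvgif

Rule 1 (regressive voicing assimilation): /f/ precedes the voiced obstruent /g/, so it voices to [v] by assimilation. /trenenvabamufgiv/ → trenenvabamuvgiv.
Rule 2 (nasal place assimilation): /n/ precedes the labial consonant /v/, so it assimilates in place to [m]. /trenenvabamuvgiv/ → trenemvabamuvgiv.
Rule 3 (final devoicing): /v/ is a voiced obstruent in word-final position, so it devoices to [f]. /trenemvabamuvgiv/ → trenemvabamuvgif.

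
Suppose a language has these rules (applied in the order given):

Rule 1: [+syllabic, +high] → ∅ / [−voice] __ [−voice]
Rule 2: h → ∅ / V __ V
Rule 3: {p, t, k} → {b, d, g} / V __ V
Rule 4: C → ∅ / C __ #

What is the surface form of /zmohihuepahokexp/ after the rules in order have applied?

zmohhuebaogex

Rule 1 (high vowel syncope): /i/ is a high vowel flanked by voiceless consonants /h/ and /h/, so it deletes. /zmohihuepahokexp/ → zmohhuepahokexp.
Rule 2 (intervocalic h-deletion): /h/ occurs between vowels /a/ and /o/, so it deletes. /zmohhuepahokexp/ → zmohhuepaokexp.
Rule 3 (intervocalic voicing): /p/ is a voiceless stop between vowels /e/ and /a/, so it voices to [b]. /k/ is a voiceless stop between vowels /o/ and /e/, so it voices to [g]. /zmohhuepaokexp/ → zmohhuebaogexp.
Rule 4 (final cluster simplification): /p/ is the second consonant of a word-final cluster /xp/, so it deletes. /zmohhuebaogexp/ → zmohhuebaogex.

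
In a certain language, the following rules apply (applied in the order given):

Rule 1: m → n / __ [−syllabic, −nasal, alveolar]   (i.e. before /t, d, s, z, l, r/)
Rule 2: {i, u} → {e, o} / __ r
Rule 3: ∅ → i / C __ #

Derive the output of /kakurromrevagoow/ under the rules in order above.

kakorronrevagoowi

Rule 1 (nasal place assimilation): /m/ precedes the alveolar consonant /r/, so it assimilates in place to [n]. /kakurromrevagoow/ → kakurronrevagoow.
Rule 2 (pre-rhotic lowering): /u/ is a high vowel immediately before /r/, so it lowers to [o]. /kakurronrevagoow/ → kakorronrevagoow.
Rule 3 (final i-epenthesis): the form ends in the consonant /w/, so [i] is inserted word-finally. /kakorronrevagoow/ → kakorronrevagoowi.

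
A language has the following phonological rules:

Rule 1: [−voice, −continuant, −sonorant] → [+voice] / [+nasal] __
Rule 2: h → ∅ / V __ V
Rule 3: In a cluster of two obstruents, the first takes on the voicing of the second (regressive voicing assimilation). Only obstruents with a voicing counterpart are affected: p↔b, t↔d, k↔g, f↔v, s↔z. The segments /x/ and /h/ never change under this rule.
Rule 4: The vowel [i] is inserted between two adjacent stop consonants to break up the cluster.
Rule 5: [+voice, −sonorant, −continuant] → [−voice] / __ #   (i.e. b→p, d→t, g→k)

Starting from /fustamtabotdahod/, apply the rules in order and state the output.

Rule 1 (post-nasal voicing): /t/ is a voiceless stop immediately after the nasal /m/, so it voices to [d]. /fustamtabotdahod/ → fustamdabotdahod.
Rule 2 (intervocalic h-deletion): /h/ occurs between vowels /a/ and /o/, so it deletes. /fustamdabotdahod/ → fustamdabotdaod.
Rule 3 (regressive voicing assimilation): /t/ precedes the voiced obstruent /d/, so it voices to [d] by assimilation. /fustamdabotdaod/ → fustamdaboddaod.
Rule 4 (stop-cluster i-epenthesis): /d/ and /d/ form a stop–stop cluster, so [i] is inserted between them. /fustamdaboddaod/ → fustamdabodidaod.
Rule 5 (final devoicing): /d/ is a voiced stop in word-final position, so it devoices to [t]. /fustamdabodidaod/ → fustamdabodidaot.

fustamdabodidaot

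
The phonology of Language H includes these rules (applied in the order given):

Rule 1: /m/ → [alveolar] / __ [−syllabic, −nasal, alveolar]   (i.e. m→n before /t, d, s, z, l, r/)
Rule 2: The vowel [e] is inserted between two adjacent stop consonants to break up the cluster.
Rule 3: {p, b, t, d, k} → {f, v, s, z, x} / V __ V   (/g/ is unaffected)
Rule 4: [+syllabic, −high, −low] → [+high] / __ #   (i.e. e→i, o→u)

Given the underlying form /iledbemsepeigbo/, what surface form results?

ilezevensefeigevu

Rule 1 (nasal place assimilation): /m/ precedes the alveolar consonant /s/, so it assimilates in place to [n]. /iledbemsepeigbo/ → iledbensepeigbo.
Rule 2 (stop-cluster e-epenthesis): /d/ and /b/ form a stop–stop cluster, so [e] is inserted between them. /g/ and /b/ form a stop–stop cluster, so [e] is inserted between them. /iledbensepeigbo/ → iledebensepeigebo.
Rule 3 (intervocalic spirantization): /d/ is a stop between vowels /e/ and /e/, so it spirantizes to the fricative [z]. /b/ is a stop between vowels /e/ and /e/, so it spirantizes to the fricative [v]. /p/ is a stop between vowels /e/ and /e/, so it spirantizes to the fricative [f]. /b/ is a stop between vowels /e/ and /o/, so it spirantizes to the fricative [v]. /iledebensepeigebo/ → ilezevensefeigevo.
Rule 4 (final vowel raising): /o/ is a mid vowel in word-final position, so it raises to [u]. /ilezevensefeigevo/ → ilezevensefeigevu.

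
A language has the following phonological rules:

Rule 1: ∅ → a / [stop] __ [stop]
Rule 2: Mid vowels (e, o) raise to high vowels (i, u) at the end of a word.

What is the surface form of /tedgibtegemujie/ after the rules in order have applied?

Rule 1 (stop-cluster a-epenthesis): /d/ and /g/ form a stop–stop cluster, so [a] is inserted between them. /b/ and /t/ form a stop–stop cluster, so [a] is inserted between them. /tedgibtegemujie/ → tedagibategemujie.
Rule 2 (final vowel raising): /e/ is a mid vowel in word-final position, so it raises to [i]. /tedagibategemujie/ → tedagibategemujii.

tedagibategemujii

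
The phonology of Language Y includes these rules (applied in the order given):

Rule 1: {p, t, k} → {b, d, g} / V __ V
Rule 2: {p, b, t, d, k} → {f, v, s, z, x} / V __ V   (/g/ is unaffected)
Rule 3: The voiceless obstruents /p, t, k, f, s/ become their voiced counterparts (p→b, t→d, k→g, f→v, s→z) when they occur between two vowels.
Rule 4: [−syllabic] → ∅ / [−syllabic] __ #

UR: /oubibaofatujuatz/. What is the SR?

Rule 1 (intervocalic voicing): /t/ is a voiceless stop between vowels /a/ and /u/, so it voices to [d]. /oubibaofatujuatz/ → oubibaofadujuatz.
Rule 2 (intervocalic spirantization): /b/ is a stop between vowels /u/ and /i/, so it spirantizes to the fricative [v]. /b/ is a stop between vowels /i/ and /a/, so it spirantizes to the fricative [v]. /d/ is a stop between vowels /a/ and /u/, so it spirantizes to the fricative [z]. /oubibaofadujuatz/ → ouvivaofazujuatz.
Rule 3 (intervocalic voicing): /f/ is a voiceless obstruent between vowels /o/ and /a/, so it voices to [v]. /ouvivaofazujuatz/ → ouvivaovazujuatz.
Rule 4 (final cluster simplification): /z/ is the second consonant of a word-final cluster /tz/, so it deletes. /ouvivaovazujuatz/ → ouvivaovazujuat.

ouvivaovazujuat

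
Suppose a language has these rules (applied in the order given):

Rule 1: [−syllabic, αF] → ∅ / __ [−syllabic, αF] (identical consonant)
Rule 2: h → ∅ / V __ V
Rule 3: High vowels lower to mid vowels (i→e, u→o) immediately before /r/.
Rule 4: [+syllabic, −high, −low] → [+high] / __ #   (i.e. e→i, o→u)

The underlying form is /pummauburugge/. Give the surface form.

pumauborugi

Rule 1 (degemination): /mm/ is a geminate; the first /m/ deletes. /gg/ is a geminate; the first /g/ deletes. /pummauburugge/ → pumauburuge.
Rule 2 (intervocalic h-deletion): no segment meets the environment; /pumauburuge/ is unchanged.
Rule 3 (pre-rhotic lowering): /u/ is a high vowel immediately before /r/, so it lowers to [o]. /pumauburuge/ → pumauboruge.
Rule 4 (final vowel raising): /e/ is a mid vowel in word-final position, so it raises to [i]. /pumauboruge/ → pumauborugi.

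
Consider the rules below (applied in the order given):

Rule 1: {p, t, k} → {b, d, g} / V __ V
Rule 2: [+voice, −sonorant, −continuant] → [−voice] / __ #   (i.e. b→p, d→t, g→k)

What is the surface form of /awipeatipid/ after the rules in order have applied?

Rule 1 (intervocalic voicing): /p/ is a voiceless stop between vowels /i/ and /e/, so it voices to [b]. /t/ is a voiceless stop between vowels /a/ and /i/, so it voices to [d]. /p/ is a voiceless stop between vowels /i/ and /i/, so it voices to [b]. /awipeatipid/ → awibeadibid.
Rule 2 (final devoicing): /d/ is a voiced stop in word-final position, so it devoices to [t]. /awibeadibid/ → awibeadibit.

awibeadibit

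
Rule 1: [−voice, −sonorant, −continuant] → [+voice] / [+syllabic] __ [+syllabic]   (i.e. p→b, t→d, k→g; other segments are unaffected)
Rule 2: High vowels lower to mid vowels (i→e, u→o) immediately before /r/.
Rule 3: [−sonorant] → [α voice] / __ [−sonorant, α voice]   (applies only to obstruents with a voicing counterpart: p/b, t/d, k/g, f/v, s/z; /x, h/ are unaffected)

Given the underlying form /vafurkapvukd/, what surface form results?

vaforkabvugd

Rule 1 (intervocalic voicing): no segment meets the environment; /vafurkapvukd/ is unchanged.
Rule 2 (pre-rhotic lowering): /u/ is a high vowel immediately before /r/, so it lowers to [o]. /vafurkapvukd/ → vaforkapvukd.
Rule 3 (regressive voicing assimilation): /p/ precedes the voiced obstruent /v/, so it voices to [b] by assimilation. /k/ precedes the voiced obstruent /d/, so it voices to [g] by assimilation. /vaforkapvukd/ → vaforkabvugd.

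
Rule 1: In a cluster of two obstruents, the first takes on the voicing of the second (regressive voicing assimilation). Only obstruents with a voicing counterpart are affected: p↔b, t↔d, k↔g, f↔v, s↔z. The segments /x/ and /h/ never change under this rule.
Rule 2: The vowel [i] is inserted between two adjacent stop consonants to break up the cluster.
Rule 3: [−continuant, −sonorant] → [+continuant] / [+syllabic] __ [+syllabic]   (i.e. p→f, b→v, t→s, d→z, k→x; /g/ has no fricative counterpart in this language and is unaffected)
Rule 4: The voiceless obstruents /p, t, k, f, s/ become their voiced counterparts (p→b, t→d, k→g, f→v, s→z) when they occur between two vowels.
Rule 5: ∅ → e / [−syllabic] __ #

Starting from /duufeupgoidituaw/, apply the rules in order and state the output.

duuveuvigoizizuawe

Rule 1 (regressive voicing assimilation): /p/ precedes the voiced obstruent /g/, so it voices to [b] by assimilation. /duufeupgoidituaw/ → duufeubgoidituaw.
Rule 2 (stop-cluster i-epenthesis): /b/ and /g/ form a stop–stop cluster, so [i] is inserted between them. /duufeubgoidituaw/ → duufeubigoidituaw.
Rule 3 (intervocalic spirantization): /b/ is a stop between vowels /u/ and /i/, so it spirantizes to the fricative [v]. /d/ is a stop between vowels /i/ and /i/, so it spirantizes to the fricative [z]. /t/ is a stop between vowels /i/ and /u/, so it spirantizes to the fricative [s]. /duufeubigoidituaw/ → duufeuvigoizisuaw.
Rule 4 (intervocalic voicing): /f/ is a voiceless obstruent between vowels /u/ and /e/, so it voices to [v]. /s/ is a voiceless obstruent between vowels /i/ and /u/, so it voices to [z]. /duufeuvigoizisuaw/ → duuveuvigoizizuaw.
Rule 5 (final e-epenthesis): the form ends in the consonant /w/, so [e] is inserted word-finally. /duuveuvigoizizuaw/ → duuveuvigoizizuawe.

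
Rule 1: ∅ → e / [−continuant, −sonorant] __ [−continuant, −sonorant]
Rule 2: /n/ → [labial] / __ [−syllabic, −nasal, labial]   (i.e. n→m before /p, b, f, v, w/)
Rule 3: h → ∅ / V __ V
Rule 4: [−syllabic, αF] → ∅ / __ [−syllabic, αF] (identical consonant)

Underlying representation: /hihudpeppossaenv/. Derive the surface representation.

hiudepepeposaemv

Rule 1 (stop-cluster e-epenthesis): /d/ and /p/ form a stop–stop cluster, so [e] is inserted between them. /p/ and /p/ form a stop–stop cluster, so [e] is inserted between them. /hihudpeppossaenv/ → hihudepepepossaenv.
Rule 2 (nasal place assimilation): /n/ precedes the labial consonant /v/, so it assimilates in place to [m]. /hihudepepepossaenv/ → hihudepepepossaemv.
Rule 3 (intervocalic h-deletion): /h/ occurs between vowels /i/ and /u/, so it deletes. /hihudepepepossaemv/ → hiudepepepossaemv.
Rule 4 (degemination): /ss/ is a geminate; the first /s/ deletes. /hiudepepepossaemv/ → hiudepepeposaemv.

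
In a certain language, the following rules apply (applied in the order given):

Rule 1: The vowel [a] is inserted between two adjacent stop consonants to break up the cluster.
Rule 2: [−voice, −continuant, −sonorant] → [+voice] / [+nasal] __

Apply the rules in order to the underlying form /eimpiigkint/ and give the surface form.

eimbiigakind

Rule 1 (stop-cluster a-epenthesis): /g/ and /k/ form a stop–stop cluster, so [a] is inserted between them. /eimpiigkint/ → eimpiigakint.
Rule 2 (post-nasal voicing): /p/ is a voiceless stop immediately after the nasal /m/, so it voices to [b]. /t/ is a voiceless stop immediately after the nasal /n/, so it voices to [d]. /eimpiigakint/ → eimbiigakind.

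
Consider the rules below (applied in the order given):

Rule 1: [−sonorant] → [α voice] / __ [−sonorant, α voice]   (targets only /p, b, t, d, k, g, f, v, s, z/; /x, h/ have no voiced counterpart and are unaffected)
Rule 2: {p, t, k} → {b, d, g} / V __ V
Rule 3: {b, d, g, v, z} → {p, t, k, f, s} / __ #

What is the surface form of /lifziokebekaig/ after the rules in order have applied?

Rule 1 (regressive voicing assimilation): /f/ precedes the voiced obstruent /z/, so it voices to [v] by assimilation. /lifziokebekaig/ → livziokebekaig.
Rule 2 (intervocalic voicing): /k/ is a voiceless stop between vowels /o/ and /e/, so it voices to [g]. /k/ is a voiceless stop between vowels /e/ and /a/, so it voices to [g]. /livziokebekaig/ → livziogebegaig.
Rule 3 (final devoicing): /g/ is a voiced obstruent in word-final position, so it devoices to [k]. /livziogebegaig/ → livziogebegaik.

livziogebegaik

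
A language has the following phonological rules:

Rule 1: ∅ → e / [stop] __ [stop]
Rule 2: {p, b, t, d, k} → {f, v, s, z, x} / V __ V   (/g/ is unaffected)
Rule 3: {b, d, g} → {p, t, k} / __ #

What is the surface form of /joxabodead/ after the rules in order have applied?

Rule 1 (stop-cluster e-epenthesis): no segment meets the environment; /joxabodead/ is unchanged.
Rule 2 (intervocalic spirantization): /b/ is a stop between vowels /a/ and /o/, so it spirantizes to the fricative [v]. /d/ is a stop between vowels /o/ and /e/, so it spirantizes to the fricative [z]. /joxabodead/ → joxavozead.
Rule 3 (final devoicing): /d/ is a voiced stop in word-final position, so it devoices to [t]. /joxavozead/ → joxavozeat.

joxavozeat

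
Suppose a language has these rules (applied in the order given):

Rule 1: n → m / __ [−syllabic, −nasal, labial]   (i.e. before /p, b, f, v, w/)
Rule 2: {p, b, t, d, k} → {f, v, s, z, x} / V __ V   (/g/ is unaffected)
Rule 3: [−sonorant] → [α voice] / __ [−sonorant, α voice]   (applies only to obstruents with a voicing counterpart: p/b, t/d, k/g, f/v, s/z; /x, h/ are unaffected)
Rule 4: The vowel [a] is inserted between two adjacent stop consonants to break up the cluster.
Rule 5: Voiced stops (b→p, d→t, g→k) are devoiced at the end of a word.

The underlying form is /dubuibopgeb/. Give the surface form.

duvuivobagep

Rule 1 (nasal place assimilation): no segment meets the environment; /dubuibopgeb/ is unchanged.
Rule 2 (intervocalic spirantization): /b/ is a stop between vowels /u/ and /u/, so it spirantizes to the fricative [v]. /b/ is a stop between vowels /i/ and /o/, so it spirantizes to the fricative [v]. /dubuibopgeb/ → duvuivopgeb.
Rule 3 (regressive voicing assimilation): /p/ precedes the voiced obstruent /g/, so it voices to [b] by assimilation. /duvuivopgeb/ → duvuivobgeb.
Rule 4 (stop-cluster a-epenthesis): /b/ and /g/ form a stop–stop cluster, so [a] is inserted between them. /duvuivobgeb/ → duvuivobageb.
Rule 5 (final devoicing): /b/ is a voiced stop in word-final position, so it devoices to [p]. /duvuivobageb/ → duvuivobagep.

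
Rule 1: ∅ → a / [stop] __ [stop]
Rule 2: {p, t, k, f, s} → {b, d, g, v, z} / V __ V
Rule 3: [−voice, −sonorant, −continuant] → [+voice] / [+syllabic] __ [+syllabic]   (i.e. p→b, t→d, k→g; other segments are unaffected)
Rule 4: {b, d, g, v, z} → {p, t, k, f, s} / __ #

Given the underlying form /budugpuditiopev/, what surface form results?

Rule 1 (stop-cluster a-epenthesis): /g/ and /p/ form a stop–stop cluster, so [a] is inserted between them. /budugpuditiopev/ → budugapuditiopev.
Rule 2 (intervocalic voicing): /p/ is a voiceless obstruent between vowels /a/ and /u/, so it voices to [b]. /t/ is a voiceless obstruent between vowels /i/ and /i/, so it voices to [d]. /p/ is a voiceless obstruent between vowels /o/ and /e/, so it voices to [b]. /budugapuditiopev/ → budugabudidiobev.
Rule 3 (intervocalic voicing): no segment meets the environment; /budugabudidiobev/ is unchanged.
Rule 4 (final devoicing): /v/ is a voiced obstruent in word-final position, so it devoices to [f]. /budugabudidiobev/ → budugabudidiobef.

budugabudidiobef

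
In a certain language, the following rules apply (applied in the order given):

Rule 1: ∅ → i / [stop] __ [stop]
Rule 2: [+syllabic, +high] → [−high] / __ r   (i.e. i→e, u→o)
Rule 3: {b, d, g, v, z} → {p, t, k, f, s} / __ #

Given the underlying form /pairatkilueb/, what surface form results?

Rule 1 (stop-cluster i-epenthesis): /t/ and /k/ form a stop–stop cluster, so [i] is inserted between them. /pairatkilueb/ → pairatikilueb.
Rule 2 (pre-rhotic lowering): /i/ is a high vowel immediately before /r/, so it lowers to [e]. /pairatikilueb/ → paeratikilueb.
Rule 3 (final devoicing): /b/ is a voiced obstruent in word-final position, so it devoices to [p]. /paeratikilueb/ → paeratikiluep.

paeratikiluep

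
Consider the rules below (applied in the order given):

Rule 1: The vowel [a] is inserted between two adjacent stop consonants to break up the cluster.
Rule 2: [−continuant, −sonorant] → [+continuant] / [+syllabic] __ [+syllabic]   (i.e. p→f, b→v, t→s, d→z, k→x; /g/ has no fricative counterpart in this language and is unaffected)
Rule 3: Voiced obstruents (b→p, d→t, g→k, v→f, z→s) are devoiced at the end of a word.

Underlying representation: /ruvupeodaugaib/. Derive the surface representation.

Rule 1 (stop-cluster a-epenthesis): no segment meets the environment; /ruvupeodaugaib/ is unchanged.
Rule 2 (intervocalic spirantization): /p/ is a stop between vowels /u/ and /e/, so it spirantizes to the fricative [f]. /d/ is a stop between vowels /o/ and /a/, so it spirantizes to the fricative [z]. /ruvupeodaugaib/ → ruvufeozaugaib.
Rule 3 (final devoicing): /b/ is a voiced obstruent in word-final position, so it devoices to [p]. /ruvufeozaugaib/ → ruvufeozaugaip.

ruvufeozaugaip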